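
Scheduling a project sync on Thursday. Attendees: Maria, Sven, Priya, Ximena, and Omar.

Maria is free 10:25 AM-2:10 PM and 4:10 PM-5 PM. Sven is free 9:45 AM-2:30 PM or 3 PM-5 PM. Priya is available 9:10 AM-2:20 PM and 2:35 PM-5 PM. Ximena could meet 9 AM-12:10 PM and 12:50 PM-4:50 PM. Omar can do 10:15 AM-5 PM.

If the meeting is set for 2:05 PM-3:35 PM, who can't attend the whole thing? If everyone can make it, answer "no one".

Maria, Priya, Sven

Maria: not fully free for 14:05-15:35. Sven: not fully free for 14:05-15:35. Priya: not fully free for 14:05-15:35. Ximena: free for 14:05-15:35. Omar: free for 14:05-15:35.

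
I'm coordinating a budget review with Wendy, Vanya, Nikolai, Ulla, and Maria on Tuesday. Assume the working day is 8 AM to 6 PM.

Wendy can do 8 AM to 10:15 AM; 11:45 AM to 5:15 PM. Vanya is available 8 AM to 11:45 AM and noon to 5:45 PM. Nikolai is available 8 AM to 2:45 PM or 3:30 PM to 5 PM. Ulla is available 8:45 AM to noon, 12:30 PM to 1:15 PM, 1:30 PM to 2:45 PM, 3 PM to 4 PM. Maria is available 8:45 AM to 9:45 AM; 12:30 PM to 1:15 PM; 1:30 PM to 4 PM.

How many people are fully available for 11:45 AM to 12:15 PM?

2

Wendy and Nikolai can make the full 11:45-12:15 slot — that's 2.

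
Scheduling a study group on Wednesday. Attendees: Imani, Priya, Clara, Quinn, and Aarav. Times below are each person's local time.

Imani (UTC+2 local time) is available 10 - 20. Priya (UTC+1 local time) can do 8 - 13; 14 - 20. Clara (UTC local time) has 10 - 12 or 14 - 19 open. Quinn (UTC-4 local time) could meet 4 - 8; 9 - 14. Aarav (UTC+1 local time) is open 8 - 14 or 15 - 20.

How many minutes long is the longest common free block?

240

Imani in UTC: 08:00-18:00 (subtract 2h to convert from UTC+2).
Priya in UTC: 07:00-12:00, 13:00-19:00 (subtract 1h to convert from UTC+1).
Clara in UTC: 10:00-12:00, 14:00-19:00.
Quinn in UTC: 08:00-12:00, 13:00-18:00 (add 4h to convert from UTC-4).
Aarav in UTC: 07:00-13:00, 14:00-19:00 (subtract 1h to convert from UTC+1).
Imani ∩ Priya: 08:00-12:00, 13:00-18:00.
Imani ∩ Priya ∩ Clara: 10:00-12:00, 14:00-18:00.
Imani ∩ Priya ∩ Clara ∩ Quinn: 10:00-12:00, 14:00-18:00.
Imani ∩ Priya ∩ Clara ∩ Quinn ∩ Aarav: 10:00-12:00, 14:00-18:00.
The longest is 14:00-18:00 at 240 minutes.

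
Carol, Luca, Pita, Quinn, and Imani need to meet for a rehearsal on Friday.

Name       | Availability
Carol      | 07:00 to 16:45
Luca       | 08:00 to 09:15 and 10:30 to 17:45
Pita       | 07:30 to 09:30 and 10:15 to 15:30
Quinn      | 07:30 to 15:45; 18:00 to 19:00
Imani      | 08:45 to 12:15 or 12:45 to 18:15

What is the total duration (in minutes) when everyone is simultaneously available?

Carol ∩ Luca: 08:00-09:15, 10:30-16:45.
Carol ∩ Luca ∩ Pita: 08:00-09:15, 10:30-15:30.
Carol ∩ Luca ∩ Pita ∩ Quinn: 08:00-09:15, 10:30-15:30.
Carol ∩ Luca ∩ Pita ∩ Quinn ∩ Imani: 08:45-09:15, 10:30-12:15, 12:45-15:30.
Summing the common windows: 30 + 105 + 165 = 300 minutes.

300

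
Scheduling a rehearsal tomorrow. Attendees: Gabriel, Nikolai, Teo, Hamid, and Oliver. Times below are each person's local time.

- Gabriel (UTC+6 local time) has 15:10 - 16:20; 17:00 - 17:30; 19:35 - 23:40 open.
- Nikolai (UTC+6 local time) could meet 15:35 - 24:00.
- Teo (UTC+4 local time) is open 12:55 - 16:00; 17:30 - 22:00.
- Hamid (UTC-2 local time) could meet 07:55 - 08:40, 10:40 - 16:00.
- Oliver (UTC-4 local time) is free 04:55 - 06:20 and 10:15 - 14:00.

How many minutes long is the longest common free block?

Gabriel in UTC: 09:10-10:20, 11:00-11:30, 13:35-17:40 (subtract 6h to convert from UTC+6).
Nikolai in UTC: 09:35-18:00 (subtract 6h to convert from UTC+6).
Teo in UTC: 08:55-12:00, 13:30-18:00 (subtract 4h to convert from UTC+4).
Hamid in UTC: 09:55-10:40, 12:40-18:00 (add 2h to convert from UTC-2).
Oliver in UTC: 08:55-10:20, 14:15-18:00 (add 4h to convert from UTC-4).
Gabriel ∩ Nikolai: 09:35-10:20, 11:00-11:30, 13:35-17:40.
Gabriel ∩ Nikolai ∩ Teo: 09:35-10:20, 11:00-11:30, 13:35-17:40.
Gabriel ∩ Nikolai ∩ Teo ∩ Hamid: 09:55-10:20, 13:35-17:40.
Gabriel ∩ Nikolai ∩ Teo ∩ Hamid ∩ Oliver: 09:55-10:20, 14:15-17:40.
The longest is 14:15-17:40 at 205 minutes.

205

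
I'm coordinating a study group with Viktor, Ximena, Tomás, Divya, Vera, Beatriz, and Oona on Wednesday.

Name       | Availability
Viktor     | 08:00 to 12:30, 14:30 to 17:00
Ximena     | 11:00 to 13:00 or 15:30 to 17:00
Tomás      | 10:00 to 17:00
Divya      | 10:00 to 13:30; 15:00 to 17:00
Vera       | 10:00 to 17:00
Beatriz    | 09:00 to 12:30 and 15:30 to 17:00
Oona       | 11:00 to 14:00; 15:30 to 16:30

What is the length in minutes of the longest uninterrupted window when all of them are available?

90

Viktor ∩ Ximena: 11:00-12:30, 15:30-17:00.
Viktor ∩ Ximena ∩ Tomás: 11:00-12:30, 15:30-17:00.
Viktor ∩ Ximena ∩ Tomás ∩ Divya: 11:00-12:30, 15:30-17:00.
Viktor ∩ Ximena ∩ Tomás ∩ Divya ∩ Vera: 11:00-12:30, 15:30-17:00.
Viktor ∩ Ximena ∩ Tomás ∩ Divya ∩ Vera ∩ Beatriz: 11:00-12:30, 15:30-17:00.
Viktor ∩ Ximena ∩ Tomás ∩ Divya ∩ Vera ∩ Beatriz ∩ Oona: 11:00-12:30, 15:30-16:30.
The longest is 11:00-12:30 at 90 minutes.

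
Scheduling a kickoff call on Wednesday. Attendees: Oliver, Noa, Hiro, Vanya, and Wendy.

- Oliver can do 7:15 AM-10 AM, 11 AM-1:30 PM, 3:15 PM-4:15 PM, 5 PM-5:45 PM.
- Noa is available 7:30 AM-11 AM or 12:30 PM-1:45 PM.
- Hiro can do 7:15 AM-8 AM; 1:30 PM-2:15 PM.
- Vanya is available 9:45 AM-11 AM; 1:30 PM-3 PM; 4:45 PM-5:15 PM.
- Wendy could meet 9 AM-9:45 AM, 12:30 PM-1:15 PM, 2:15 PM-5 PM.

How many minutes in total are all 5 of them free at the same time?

0

Oliver ∩ Noa: 07:30-10:00, 12:30-13:30.
Oliver ∩ Noa ∩ Hiro: 07:30-08:00.
Oliver ∩ Noa ∩ Hiro ∩ Vanya: ∅.
Oliver ∩ Noa ∩ Hiro ∩ Vanya ∩ Wendy: ∅.
There is no time when everyone is free.
There is no common window, so the total is 0 minutes.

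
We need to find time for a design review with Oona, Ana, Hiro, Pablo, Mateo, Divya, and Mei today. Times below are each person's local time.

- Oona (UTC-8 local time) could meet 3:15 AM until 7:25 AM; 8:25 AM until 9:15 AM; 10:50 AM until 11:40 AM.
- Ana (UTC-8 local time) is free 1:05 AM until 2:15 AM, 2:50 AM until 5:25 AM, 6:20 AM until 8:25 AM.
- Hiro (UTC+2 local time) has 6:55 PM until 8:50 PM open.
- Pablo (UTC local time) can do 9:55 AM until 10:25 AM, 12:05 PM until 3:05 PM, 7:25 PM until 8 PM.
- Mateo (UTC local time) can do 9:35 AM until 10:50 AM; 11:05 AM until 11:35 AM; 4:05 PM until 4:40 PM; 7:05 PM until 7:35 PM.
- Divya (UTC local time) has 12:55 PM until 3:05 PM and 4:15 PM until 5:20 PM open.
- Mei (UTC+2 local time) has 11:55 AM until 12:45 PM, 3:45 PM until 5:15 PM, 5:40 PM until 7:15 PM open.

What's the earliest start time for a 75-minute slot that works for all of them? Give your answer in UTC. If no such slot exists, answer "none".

none

Oona in UTC: 11:15-15:25, 16:25-17:15, 18:50-19:40 (add 8h to convert from UTC-8).
Ana in UTC: 09:05-10:15, 10:50-13:25, 14:20-16:25 (add 8h to convert from UTC-8).
Hiro in UTC: 16:55-18:50 (subtract 2h to convert from UTC+2).
Pablo in UTC: 09:55-10:25, 12:05-15:05, 19:25-20:00.
Mateo in UTC: 09:35-10:50, 11:05-11:35, 16:05-16:40, 19:05-19:35.
Divya in UTC: 12:55-15:05, 16:15-17:20.
Mei in UTC: 09:55-10:45, 13:45-15:15, 15:40-17:15 (subtract 2h to convert from UTC+2).
Oona ∩ Ana: 11:15-13:25, 14:20-15:25.
Oona ∩ Ana ∩ Hiro: ∅.
Oona ∩ Ana ∩ Hiro ∩ Pablo: ∅.
Oona ∩ Ana ∩ Hiro ∩ Pablo ∩ Mateo: ∅.
Oona ∩ Ana ∩ Hiro ∩ Pablo ∩ Mateo ∩ Divya: ∅.
Oona ∩ Ana ∩ Hiro ∩ Pablo ∩ Mateo ∩ Divya ∩ Mei: ∅.
There is no time when everyone is free.
No common window is at least 75 minutes long.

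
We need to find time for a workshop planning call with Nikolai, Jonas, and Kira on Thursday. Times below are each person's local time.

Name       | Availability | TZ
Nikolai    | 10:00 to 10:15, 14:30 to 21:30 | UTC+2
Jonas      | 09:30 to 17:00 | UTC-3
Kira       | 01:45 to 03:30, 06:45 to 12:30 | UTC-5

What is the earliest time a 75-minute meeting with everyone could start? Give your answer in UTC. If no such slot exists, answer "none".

12:30

Nikolai in UTC: 08:00-08:15, 12:30-19:30 (subtract 2h to convert from UTC+2).
Jonas in UTC: 12:30-20:00 (add 3h to convert from UTC-3).
Kira in UTC: 06:45-08:30, 11:45-17:30 (add 5h to convert from UTC-5).
Nikolai ∩ Jonas: 12:30-19:30.
Nikolai ∩ Jonas ∩ Kira: 12:30-17:30.
So the common availability across everyone is 12:30-17:30.
The first common window of at least 75 minutes is 12:30-17:30, so the earliest start is 12:30.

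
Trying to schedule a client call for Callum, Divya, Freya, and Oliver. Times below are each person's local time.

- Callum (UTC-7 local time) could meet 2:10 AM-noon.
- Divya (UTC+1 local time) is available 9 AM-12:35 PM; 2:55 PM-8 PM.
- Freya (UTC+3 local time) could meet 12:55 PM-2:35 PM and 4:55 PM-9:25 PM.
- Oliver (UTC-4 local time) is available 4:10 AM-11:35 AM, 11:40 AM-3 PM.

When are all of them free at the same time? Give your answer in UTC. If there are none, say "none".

09:55-11:35, 13:55-15:35, 15:40-18:25

Callum in UTC: 09:10-19:00 (add 7h to convert from UTC-7).
Divya in UTC: 08:00-11:35, 13:55-19:00 (subtract 1h to convert from UTC+1).
Freya in UTC: 09:55-11:35, 13:55-18:25 (subtract 3h to convert from UTC+3).
Oliver in UTC: 08:10-15:35, 15:40-19:00 (add 4h to convert from UTC-4).
Callum ∩ Divya: 09:10-11:35, 13:55-19:00.
Callum ∩ Divya ∩ Freya: 09:55-11:35, 13:55-18:25.
Callum ∩ Divya ∩ Freya ∩ Oliver: 09:55-11:35, 13:55-15:35, 15:40-18:25.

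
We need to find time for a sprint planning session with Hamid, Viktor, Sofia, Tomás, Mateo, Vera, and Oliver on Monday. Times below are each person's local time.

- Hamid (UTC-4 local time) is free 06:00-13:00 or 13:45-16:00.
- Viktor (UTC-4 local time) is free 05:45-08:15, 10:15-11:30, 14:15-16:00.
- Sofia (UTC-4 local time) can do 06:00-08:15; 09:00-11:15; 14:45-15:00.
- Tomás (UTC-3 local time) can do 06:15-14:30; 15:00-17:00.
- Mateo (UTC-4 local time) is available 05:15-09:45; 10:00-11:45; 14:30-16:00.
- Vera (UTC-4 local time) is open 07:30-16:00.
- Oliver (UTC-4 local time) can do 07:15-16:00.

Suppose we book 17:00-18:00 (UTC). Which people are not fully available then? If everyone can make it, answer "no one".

Hamid in UTC: 10:00-17:00, 17:45-20:00 (add 4h to convert from UTC-4).
Viktor in UTC: 09:45-12:15, 14:15-15:30, 18:15-20:00 (add 4h to convert from UTC-4).
Sofia in UTC: 10:00-12:15, 13:00-15:15, 18:45-19:00 (add 4h to convert from UTC-4).
Tomás in UTC: 09:15-17:30, 18:00-20:00 (add 3h to convert from UTC-3).
Mateo in UTC: 09:15-13:45, 14:00-15:45, 18:30-20:00 (add 4h to convert from UTC-4).
Vera in UTC: 11:30-20:00 (add 4h to convert from UTC-4).
Oliver in UTC: 11:15-20:00 (add 4h to convert from UTC-4).
Hamid: not fully free for 17:00-18:00. Viktor: not fully free for 17:00-18:00. Sofia: not fully free for 17:00-18:00. Tomás: not fully free for 17:00-18:00. Mateo: not fully free for 17:00-18:00. Vera: free for 17:00-18:00. Oliver: free for 17:00-18:00.

Hamid, Mateo, Sofia, Tomás, Viktor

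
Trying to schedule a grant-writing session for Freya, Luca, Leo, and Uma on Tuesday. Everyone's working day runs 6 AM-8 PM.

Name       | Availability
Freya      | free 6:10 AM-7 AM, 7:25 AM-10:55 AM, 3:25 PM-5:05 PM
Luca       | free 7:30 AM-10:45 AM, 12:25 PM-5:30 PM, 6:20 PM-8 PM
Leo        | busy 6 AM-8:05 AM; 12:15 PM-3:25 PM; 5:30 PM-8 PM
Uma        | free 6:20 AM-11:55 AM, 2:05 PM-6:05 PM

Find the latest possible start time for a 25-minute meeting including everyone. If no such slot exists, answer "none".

16:40

Freya free: 06:10-07:00, 07:25-10:55, 15:25-17:05.
Luca free: 07:30-10:45, 12:25-17:30, 18:20-20:00.
Leo free: 08:05-12:15, 15:25-17:30 (invert busy blocks within the working day).
Uma free: 06:20-11:55, 14:05-18:05.
Freya ∩ Luca: 07:30-10:45, 15:25-17:05.
Freya ∩ Luca ∩ Leo: 08:05-10:45, 15:25-17:05.
Freya ∩ Luca ∩ Leo ∩ Uma: 08:05-10:45, 15:25-17:05.
Those are the intersection windows.
The last common window of at least 25 minutes is 15:25-17:05; a 25-minute meeting can start as late as 16:40 and still end by 17:05.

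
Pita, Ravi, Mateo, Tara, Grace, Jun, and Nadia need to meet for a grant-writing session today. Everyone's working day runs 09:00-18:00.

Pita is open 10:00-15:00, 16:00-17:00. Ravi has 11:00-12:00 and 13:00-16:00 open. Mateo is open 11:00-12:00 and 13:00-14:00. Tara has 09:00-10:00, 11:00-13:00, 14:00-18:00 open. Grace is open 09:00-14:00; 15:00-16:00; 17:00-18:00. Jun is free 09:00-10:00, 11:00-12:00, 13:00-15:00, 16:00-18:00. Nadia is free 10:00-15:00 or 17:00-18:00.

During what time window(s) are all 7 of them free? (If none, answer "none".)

11:00-12:00

Pita ∩ Ravi: 11:00-12:00, 13:00-15:00.
Pita ∩ Ravi ∩ Mateo: 11:00-12:00, 13:00-14:00.
Pita ∩ Ravi ∩ Mateo ∩ Tara: 11:00-12:00.
Pita ∩ Ravi ∩ Mateo ∩ Tara ∩ Grace: 11:00-12:00.
Pita ∩ Ravi ∩ Mateo ∩ Tara ∩ Grace ∩ Jun: 11:00-12:00.
Pita ∩ Ravi ∩ Mateo ∩ Tara ∩ Grace ∩ Jun ∩ Nadia: 11:00-12:00.
Those are the intersection windows.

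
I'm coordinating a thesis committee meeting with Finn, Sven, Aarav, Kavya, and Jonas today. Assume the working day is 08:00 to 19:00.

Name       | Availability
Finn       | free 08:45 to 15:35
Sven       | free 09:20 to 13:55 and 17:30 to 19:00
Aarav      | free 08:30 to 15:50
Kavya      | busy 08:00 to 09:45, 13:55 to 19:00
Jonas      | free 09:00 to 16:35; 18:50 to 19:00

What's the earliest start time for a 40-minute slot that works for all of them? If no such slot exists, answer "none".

09:45

Finn free: 08:45-15:35.
Sven free: 09:20-13:55, 17:30-19:00.
Aarav free: 08:30-15:50.
Kavya free: 09:45-13:55 (invert busy blocks within the working day).
Jonas free: 09:00-16:35, 18:50-19:00.
Finn ∩ Sven: 09:20-13:55.
Finn ∩ Sven ∩ Aarav: 09:20-13:55.
Finn ∩ Sven ∩ Aarav ∩ Kavya: 09:45-13:55.
Finn ∩ Sven ∩ Aarav ∩ Kavya ∩ Jonas: 09:45-13:55.
The first common window of at least 40 minutes is 09:45-13:55, so the earliest start is 09:45.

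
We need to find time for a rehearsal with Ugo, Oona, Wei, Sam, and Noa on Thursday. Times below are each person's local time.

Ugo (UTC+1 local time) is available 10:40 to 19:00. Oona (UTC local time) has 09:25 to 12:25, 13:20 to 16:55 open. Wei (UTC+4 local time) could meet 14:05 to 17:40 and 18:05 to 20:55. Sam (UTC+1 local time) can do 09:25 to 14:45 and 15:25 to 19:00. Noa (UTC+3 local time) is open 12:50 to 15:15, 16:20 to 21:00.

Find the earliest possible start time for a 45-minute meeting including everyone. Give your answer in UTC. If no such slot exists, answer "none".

Ugo in UTC: 09:40-18:00 (subtract 1h to convert from UTC+1).
Oona in UTC: 09:25-12:25, 13:20-16:55.
Wei in UTC: 10:05-13:40, 14:05-16:55 (subtract 4h to convert from UTC+4).
Sam in UTC: 08:25-13:45, 14:25-18:00 (subtract 1h to convert from UTC+1).
Noa in UTC: 09:50-12:15, 13:20-18:00 (subtract 3h to convert from UTC+3).
Ugo ∩ Oona: 09:40-12:25, 13:20-16:55.
Ugo ∩ Oona ∩ Wei: 10:05-12:25, 13:20-13:40, 14:05-16:55.
Ugo ∩ Oona ∩ Wei ∩ Sam: 10:05-12:25, 13:20-13:40, 14:25-16:55.
Ugo ∩ Oona ∩ Wei ∩ Sam ∩ Noa: 10:05-12:15, 13:20-13:40, 14:25-16:55.
Those are the intersection windows.
The first common window of at least 45 minutes is 10:05-12:15, so the earliest start is 10:05.

10:05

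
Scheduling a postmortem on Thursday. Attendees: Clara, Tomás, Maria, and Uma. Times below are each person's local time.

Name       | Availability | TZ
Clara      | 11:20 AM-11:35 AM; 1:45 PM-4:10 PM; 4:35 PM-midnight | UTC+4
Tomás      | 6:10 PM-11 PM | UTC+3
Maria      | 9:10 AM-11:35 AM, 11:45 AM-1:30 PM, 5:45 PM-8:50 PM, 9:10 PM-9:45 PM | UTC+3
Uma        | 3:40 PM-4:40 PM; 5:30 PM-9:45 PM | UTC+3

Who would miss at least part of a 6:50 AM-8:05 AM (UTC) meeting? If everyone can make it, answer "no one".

Clara, Tomás, Uma

Clara in UTC: 07:20-07:35, 09:45-12:10, 12:35-20:00 (subtract 4h to convert from UTC+4).
Tomás in UTC: 15:10-20:00 (subtract 3h to convert from UTC+3).
Maria in UTC: 06:10-08:35, 08:45-10:30, 14:45-17:50, 18:10-18:45 (subtract 3h to convert from UTC+3).
Uma in UTC: 12:40-13:40, 14:30-18:45 (subtract 3h to convert from UTC+3).
Clara: not fully free for 06:50-08:05. Tomás: not fully free for 06:50-08:05. Maria: free for 06:50-08:05. Uma: not fully free for 06:50-08:05.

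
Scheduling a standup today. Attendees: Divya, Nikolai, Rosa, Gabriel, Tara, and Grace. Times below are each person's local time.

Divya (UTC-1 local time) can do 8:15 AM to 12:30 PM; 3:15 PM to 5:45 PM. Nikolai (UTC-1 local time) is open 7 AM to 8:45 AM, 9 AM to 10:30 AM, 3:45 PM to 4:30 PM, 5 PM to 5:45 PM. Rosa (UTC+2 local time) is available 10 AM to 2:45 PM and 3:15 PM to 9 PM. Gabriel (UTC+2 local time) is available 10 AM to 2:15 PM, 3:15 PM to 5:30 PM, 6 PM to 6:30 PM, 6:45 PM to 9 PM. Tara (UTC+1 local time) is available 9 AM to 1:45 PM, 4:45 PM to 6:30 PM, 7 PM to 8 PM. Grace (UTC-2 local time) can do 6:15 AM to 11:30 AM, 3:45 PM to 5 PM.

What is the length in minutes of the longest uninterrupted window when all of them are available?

Divya in UTC: 09:15-13:30, 16:15-18:45 (add 1h to convert from UTC-1).
Nikolai in UTC: 08:00-09:45, 10:00-11:30, 16:45-17:30, 18:00-18:45 (add 1h to convert from UTC-1).
Rosa in UTC: 08:00-12:45, 13:15-19:00 (subtract 2h to convert from UTC+2).
Gabriel in UTC: 08:00-12:15, 13:15-15:30, 16:00-16:30, 16:45-19:00 (subtract 2h to convert from UTC+2).
Tara in UTC: 08:00-12:45, 15:45-17:30, 18:00-19:00 (subtract 1h to convert from UTC+1).
Grace in UTC: 08:15-13:30, 17:45-19:00 (add 2h to convert from UTC-2).
Divya ∩ Nikolai: 09:15-09:45, 10:00-11:30, 16:45-17:30, 18:00-18:45.
Divya ∩ Nikolai ∩ Rosa: 09:15-09:45, 10:00-11:30, 16:45-17:30, 18:00-18:45.
Divya ∩ Nikolai ∩ Rosa ∩ Gabriel: 09:15-09:45, 10:00-11:30, 16:45-17:30, 18:00-18:45.
Divya ∩ Nikolai ∩ Rosa ∩ Gabriel ∩ Tara: 09:15-09:45, 10:00-11:30, 16:45-17:30, 18:00-18:45.
Divya ∩ Nikolai ∩ Rosa ∩ Gabriel ∩ Tara ∩ Grace: 09:15-09:45, 10:00-11:30, 18:00-18:45.
Those are the intersection windows.
The longest is 10:00-11:30 at 90 minutes.

90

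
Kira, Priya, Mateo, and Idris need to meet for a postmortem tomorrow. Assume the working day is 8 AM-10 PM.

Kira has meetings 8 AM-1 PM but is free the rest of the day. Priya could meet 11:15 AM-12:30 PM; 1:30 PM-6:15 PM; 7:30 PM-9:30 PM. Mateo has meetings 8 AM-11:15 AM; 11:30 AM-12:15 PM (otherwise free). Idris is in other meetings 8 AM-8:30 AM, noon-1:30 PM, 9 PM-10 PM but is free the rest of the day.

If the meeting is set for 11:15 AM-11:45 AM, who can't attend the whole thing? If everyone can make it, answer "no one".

Kira, Mateo

Kira free: 13:00-22:00 (invert busy blocks within the working day).
Priya free: 11:15-12:30, 13:30-18:15, 19:30-21:30.
Mateo free: 11:15-11:30, 12:15-22:00 (invert busy blocks within the working day).
Idris free: 08:30-12:00, 13:30-21:00 (invert busy blocks within the working day).
Kira: not fully free for 11:15-11:45. Priya: free for 11:15-11:45. Mateo: not fully free for 11:15-11:45. Idris: free for 11:15-11:45.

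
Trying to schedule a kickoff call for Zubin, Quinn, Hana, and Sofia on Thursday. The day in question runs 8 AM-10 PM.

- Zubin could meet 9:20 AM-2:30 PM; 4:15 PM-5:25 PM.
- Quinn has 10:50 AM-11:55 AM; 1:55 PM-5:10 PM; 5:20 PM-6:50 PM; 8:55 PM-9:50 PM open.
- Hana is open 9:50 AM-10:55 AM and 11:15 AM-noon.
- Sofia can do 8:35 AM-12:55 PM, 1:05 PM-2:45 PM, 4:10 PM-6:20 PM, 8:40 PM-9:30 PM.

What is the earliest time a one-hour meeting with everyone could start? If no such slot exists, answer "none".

Zubin ∩ Quinn: 10:50-11:55, 13:55-14:30, 16:15-17:10, 17:20-17:25.
Zubin ∩ Quinn ∩ Hana: 10:50-10:55, 11:15-11:55.
Zubin ∩ Quinn ∩ Hana ∩ Sofia: 10:50-10:55, 11:15-11:55.
No common window is at least 60 minutes long.

none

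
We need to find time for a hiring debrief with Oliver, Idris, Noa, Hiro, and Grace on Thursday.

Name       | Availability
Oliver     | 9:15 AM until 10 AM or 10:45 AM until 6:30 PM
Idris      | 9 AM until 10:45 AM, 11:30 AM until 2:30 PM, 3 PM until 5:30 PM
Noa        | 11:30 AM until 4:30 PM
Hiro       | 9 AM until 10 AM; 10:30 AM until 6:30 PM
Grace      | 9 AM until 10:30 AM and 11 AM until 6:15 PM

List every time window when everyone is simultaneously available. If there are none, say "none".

11:30-14:30, 15:00-16:30

Oliver ∩ Idris: 09:15-10:00, 11:30-14:30, 15:00-17:30.
Oliver ∩ Idris ∩ Noa: 11:30-14:30, 15:00-16:30.
Oliver ∩ Idris ∩ Noa ∩ Hiro: 11:30-14:30, 15:00-16:30.
Oliver ∩ Idris ∩ Noa ∩ Hiro ∩ Grace: 11:30-14:30, 15:00-16:30.
So the common availability across everyone is 11:30-14:30, 15:00-16:30.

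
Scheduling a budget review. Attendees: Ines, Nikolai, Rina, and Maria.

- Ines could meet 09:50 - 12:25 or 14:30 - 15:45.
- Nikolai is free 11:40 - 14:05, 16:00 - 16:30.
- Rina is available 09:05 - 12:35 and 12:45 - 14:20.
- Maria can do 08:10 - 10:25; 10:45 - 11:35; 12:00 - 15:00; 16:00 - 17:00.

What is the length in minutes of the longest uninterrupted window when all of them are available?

Ines ∩ Nikolai: 11:40-12:25.
Ines ∩ Nikolai ∩ Rina: 11:40-12:25.
Ines ∩ Nikolai ∩ Rina ∩ Maria: 12:00-12:25.
The longest is 12:00-12:25 at 25 minutes.

25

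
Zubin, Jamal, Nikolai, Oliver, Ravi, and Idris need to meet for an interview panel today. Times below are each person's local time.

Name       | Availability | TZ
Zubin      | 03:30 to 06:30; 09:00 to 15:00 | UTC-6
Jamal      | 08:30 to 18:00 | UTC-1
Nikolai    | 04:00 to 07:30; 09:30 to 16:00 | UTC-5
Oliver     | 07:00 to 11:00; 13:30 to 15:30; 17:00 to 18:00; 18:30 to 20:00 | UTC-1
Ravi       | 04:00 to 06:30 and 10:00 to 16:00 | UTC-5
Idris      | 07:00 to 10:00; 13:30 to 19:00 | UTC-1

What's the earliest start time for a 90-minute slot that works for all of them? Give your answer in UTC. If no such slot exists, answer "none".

09:30

Zubin in UTC: 09:30-12:30, 15:00-21:00 (add 6h to convert from UTC-6).
Jamal in UTC: 09:30-19:00 (add 1h to convert from UTC-1).
Nikolai in UTC: 09:00-12:30, 14:30-21:00 (add 5h to convert from UTC-5).
Oliver in UTC: 08:00-12:00, 14:30-16:30, 18:00-19:00, 19:30-21:00 (add 1h to convert from UTC-1).
Ravi in UTC: 09:00-11:30, 15:00-21:00 (add 5h to convert from UTC-5).
Idris in UTC: 08:00-11:00, 14:30-20:00 (add 1h to convert from UTC-1).
Zubin ∩ Jamal: 09:30-12:30, 15:00-19:00.
Zubin ∩ Jamal ∩ Nikolai: 09:30-12:30, 15:00-19:00.
Zubin ∩ Jamal ∩ Nikolai ∩ Oliver: 09:30-12:00, 15:00-16:30, 18:00-19:00.
Zubin ∩ Jamal ∩ Nikolai ∩ Oliver ∩ Ravi: 09:30-11:30, 15:00-16:30, 18:00-19:00.
Zubin ∩ Jamal ∩ Nikolai ∩ Oliver ∩ Ravi ∩ Idris: 09:30-11:00, 15:00-16:30, 18:00-19:00.
Those are the intersection windows.
The first common window of at least 90 minutes is 09:30-11:00, so the earliest start is 09:30.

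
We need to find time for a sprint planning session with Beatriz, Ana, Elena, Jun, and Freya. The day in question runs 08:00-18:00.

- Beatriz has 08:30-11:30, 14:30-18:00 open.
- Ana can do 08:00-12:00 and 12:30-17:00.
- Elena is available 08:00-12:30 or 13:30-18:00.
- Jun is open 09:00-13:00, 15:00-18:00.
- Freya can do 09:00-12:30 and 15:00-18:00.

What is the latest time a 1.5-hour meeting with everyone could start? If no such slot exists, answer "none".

15:30

Beatriz ∩ Ana: 08:30-11:30, 14:30-17:00.
Beatriz ∩ Ana ∩ Elena: 08:30-11:30, 14:30-17:00.
Beatriz ∩ Ana ∩ Elena ∩ Jun: 09:00-11:30, 15:00-17:00.
Beatriz ∩ Ana ∩ Elena ∩ Jun ∩ Freya: 09:00-11:30, 15:00-17:00.
The last common window of at least 90 minutes is 15:00-17:00; a 90-minute meeting can start as late as 15:30 and still end by 17:00.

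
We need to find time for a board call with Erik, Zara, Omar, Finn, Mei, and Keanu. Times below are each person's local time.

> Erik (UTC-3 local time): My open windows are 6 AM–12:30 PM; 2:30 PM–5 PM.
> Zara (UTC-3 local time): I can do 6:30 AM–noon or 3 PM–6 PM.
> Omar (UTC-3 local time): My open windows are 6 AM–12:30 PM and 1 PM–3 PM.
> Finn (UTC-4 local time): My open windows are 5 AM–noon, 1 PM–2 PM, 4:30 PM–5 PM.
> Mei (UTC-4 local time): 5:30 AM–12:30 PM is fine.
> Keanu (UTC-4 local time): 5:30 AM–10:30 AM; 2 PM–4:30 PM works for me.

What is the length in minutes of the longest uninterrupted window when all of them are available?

300

Erik in UTC: 09:00-15:30, 17:30-20:00 (add 3h to convert from UTC-3).
Zara in UTC: 09:30-15:00, 18:00-21:00 (add 3h to convert from UTC-3).
Omar in UTC: 09:00-15:30, 16:00-18:00 (add 3h to convert from UTC-3).
Finn in UTC: 09:00-16:00, 17:00-18:00, 20:30-21:00 (add 4h to convert from UTC-4).
Mei in UTC: 09:30-16:30 (add 4h to convert from UTC-4).
Keanu in UTC: 09:30-14:30, 18:00-20:30 (add 4h to convert from UTC-4).
Erik ∩ Zara: 09:30-15:00, 18:00-20:00.
Erik ∩ Zara ∩ Omar: 09:30-15:00.
Erik ∩ Zara ∩ Omar ∩ Finn: 09:30-15:00.
Erik ∩ Zara ∩ Omar ∩ Finn ∩ Mei: 09:30-15:00.
Erik ∩ Zara ∩ Omar ∩ Finn ∩ Mei ∩ Keanu: 09:30-14:30.
The longest is 09:30-14:30 at 300 minutes.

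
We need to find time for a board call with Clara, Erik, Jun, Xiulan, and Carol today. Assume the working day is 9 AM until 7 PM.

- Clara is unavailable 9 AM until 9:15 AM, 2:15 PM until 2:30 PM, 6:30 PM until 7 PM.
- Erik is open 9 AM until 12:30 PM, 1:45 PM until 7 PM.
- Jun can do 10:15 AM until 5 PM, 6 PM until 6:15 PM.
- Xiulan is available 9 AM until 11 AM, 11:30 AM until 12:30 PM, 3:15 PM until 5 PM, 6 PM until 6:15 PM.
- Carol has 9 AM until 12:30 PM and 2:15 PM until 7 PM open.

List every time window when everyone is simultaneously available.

10:15-11:00, 11:30-12:30, 15:15-17:00, 18:00-18:15

Clara free: 09:15-14:15, 14:30-18:30 (invert busy blocks within the working day).
Erik free: 09:00-12:30, 13:45-19:00.
Jun free: 10:15-17:00, 18:00-18:15.
Xiulan free: 09:00-11:00, 11:30-12:30, 15:15-17:00, 18:00-18:15.
Carol free: 09:00-12:30, 14:15-19:00.
Clara ∩ Erik: 09:15-12:30, 13:45-14:15, 14:30-18:30.
Clara ∩ Erik ∩ Jun: 10:15-12:30, 13:45-14:15, 14:30-17:00, 18:00-18:15.
Clara ∩ Erik ∩ Jun ∩ Xiulan: 10:15-11:00, 11:30-12:30, 15:15-17:00, 18:00-18:15.
Clara ∩ Erik ∩ Jun ∩ Xiulan ∩ Carol: 10:15-11:00, 11:30-12:30, 15:15-17:00, 18:00-18:15.
Those are the intersection windows.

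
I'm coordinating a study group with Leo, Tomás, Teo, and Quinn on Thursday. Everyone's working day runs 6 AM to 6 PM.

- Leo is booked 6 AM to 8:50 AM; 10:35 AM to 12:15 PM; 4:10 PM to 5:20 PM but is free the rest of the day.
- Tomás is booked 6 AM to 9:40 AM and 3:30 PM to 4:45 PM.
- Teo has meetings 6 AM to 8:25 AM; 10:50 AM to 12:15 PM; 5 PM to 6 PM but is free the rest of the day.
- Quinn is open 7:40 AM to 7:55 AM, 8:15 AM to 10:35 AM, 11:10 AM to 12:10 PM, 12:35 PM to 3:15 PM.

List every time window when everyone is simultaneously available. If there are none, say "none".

Leo free: 08:50-10:35, 12:15-16:10, 17:20-18:00 (invert busy blocks within the working day).
Tomás free: 09:40-15:30, 16:45-18:00 (invert busy blocks within the working day).
Teo free: 08:25-10:50, 12:15-17:00 (invert busy blocks within the working day).
Quinn free: 07:40-07:55, 08:15-10:35, 11:10-12:10, 12:35-15:15.
Leo ∩ Tomás: 09:40-10:35, 12:15-15:30, 17:20-18:00.
Leo ∩ Tomás ∩ Teo: 09:40-10:35, 12:15-15:30.
Leo ∩ Tomás ∩ Teo ∩ Quinn: 09:40-10:35, 12:35-15:15.

09:40-10:35, 12:35-15:15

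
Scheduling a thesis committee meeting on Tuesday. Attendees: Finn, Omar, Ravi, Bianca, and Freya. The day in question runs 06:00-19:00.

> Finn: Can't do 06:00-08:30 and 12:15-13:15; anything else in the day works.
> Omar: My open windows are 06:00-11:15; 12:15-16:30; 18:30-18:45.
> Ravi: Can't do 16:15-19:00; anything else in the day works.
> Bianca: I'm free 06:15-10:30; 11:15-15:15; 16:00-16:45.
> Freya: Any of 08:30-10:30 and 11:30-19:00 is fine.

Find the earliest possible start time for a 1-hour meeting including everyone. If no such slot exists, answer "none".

Finn free: 08:30-12:15, 13:15-19:00 (invert busy blocks within the working day).
Omar free: 06:00-11:15, 12:15-16:30, 18:30-18:45.
Ravi free: 06:00-16:15 (invert busy blocks within the working day).
Bianca free: 06:15-10:30, 11:15-15:15, 16:00-16:45.
Freya free: 08:30-10:30, 11:30-19:00.
Finn ∩ Omar: 08:30-11:15, 13:15-16:30, 18:30-18:45.
Finn ∩ Omar ∩ Ravi: 08:30-11:15, 13:15-16:15.
Finn ∩ Omar ∩ Ravi ∩ Bianca: 08:30-10:30, 13:15-15:15, 16:00-16:15.
Finn ∩ Omar ∩ Ravi ∩ Bianca ∩ Freya: 08:30-10:30, 13:15-15:15, 16:00-16:15.
The first common window of at least 60 minutes is 08:30-10:30, so the earliest start is 08:30.

08:30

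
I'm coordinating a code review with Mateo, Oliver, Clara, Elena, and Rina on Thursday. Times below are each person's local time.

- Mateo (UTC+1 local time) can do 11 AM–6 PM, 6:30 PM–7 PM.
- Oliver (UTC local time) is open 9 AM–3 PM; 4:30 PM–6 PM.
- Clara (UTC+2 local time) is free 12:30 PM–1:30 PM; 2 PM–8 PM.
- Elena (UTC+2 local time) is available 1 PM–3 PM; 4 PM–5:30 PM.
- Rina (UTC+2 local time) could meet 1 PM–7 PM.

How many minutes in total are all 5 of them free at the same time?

150

Mateo in UTC: 10:00-17:00, 17:30-18:00 (subtract 1h to convert from UTC+1).
Oliver in UTC: 09:00-15:00, 16:30-18:00.
Clara in UTC: 10:30-11:30, 12:00-18:00 (subtract 2h to convert from UTC+2).
Elena in UTC: 11:00-13:00, 14:00-15:30 (subtract 2h to convert from UTC+2).
Rina in UTC: 11:00-17:00 (subtract 2h to convert from UTC+2).
Mateo ∩ Oliver: 10:00-15:00, 16:30-17:00, 17:30-18:00.
Mateo ∩ Oliver ∩ Clara: 10:30-11:30, 12:00-15:00, 16:30-17:00, 17:30-18:00.
Mateo ∩ Oliver ∩ Clara ∩ Elena: 11:00-11:30, 12:00-13:00, 14:00-15:00.
Mateo ∩ Oliver ∩ Clara ∩ Elena ∩ Rina: 11:00-11:30, 12:00-13:00, 14:00-15:00.
Those are the intersection windows.
Summing the common windows: 30 + 60 + 60 = 150 minutes.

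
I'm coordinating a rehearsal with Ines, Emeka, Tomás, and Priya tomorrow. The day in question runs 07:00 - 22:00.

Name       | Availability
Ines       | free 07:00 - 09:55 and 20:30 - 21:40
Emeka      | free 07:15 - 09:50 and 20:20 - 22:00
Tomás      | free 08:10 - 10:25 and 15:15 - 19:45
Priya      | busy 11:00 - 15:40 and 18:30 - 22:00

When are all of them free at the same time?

08:10-09:50

Ines free: 07:00-09:55, 20:30-21:40.
Emeka free: 07:15-09:50, 20:20-22:00.
Tomás free: 08:10-10:25, 15:15-19:45.
Priya free: 07:00-11:00, 15:40-18:30 (invert busy blocks within the working day).
Ines ∩ Emeka: 07:15-09:50, 20:30-21:40.
Ines ∩ Emeka ∩ Tomás: 08:10-09:50.
Ines ∩ Emeka ∩ Tomás ∩ Priya: 08:10-09:50.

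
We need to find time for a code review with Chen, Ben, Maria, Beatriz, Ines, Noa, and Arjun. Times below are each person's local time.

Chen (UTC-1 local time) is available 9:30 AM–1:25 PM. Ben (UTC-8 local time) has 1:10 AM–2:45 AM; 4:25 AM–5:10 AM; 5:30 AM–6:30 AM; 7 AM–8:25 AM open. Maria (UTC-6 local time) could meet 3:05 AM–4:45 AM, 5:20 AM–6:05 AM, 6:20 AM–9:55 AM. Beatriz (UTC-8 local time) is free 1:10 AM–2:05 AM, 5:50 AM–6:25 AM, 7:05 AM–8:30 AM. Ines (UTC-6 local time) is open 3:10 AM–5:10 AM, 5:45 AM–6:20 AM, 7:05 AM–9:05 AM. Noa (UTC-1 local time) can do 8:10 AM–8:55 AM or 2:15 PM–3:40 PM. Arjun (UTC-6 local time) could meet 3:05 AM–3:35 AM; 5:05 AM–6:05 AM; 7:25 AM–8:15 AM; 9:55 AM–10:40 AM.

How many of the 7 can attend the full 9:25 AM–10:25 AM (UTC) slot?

3

Chen in UTC: 10:30-14:25 (add 1h to convert from UTC-1).
Ben in UTC: 09:10-10:45, 12:25-13:10, 13:30-14:30, 15:00-16:25 (add 8h to convert from UTC-8).
Maria in UTC: 09:05-10:45, 11:20-12:05, 12:20-15:55 (add 6h to convert from UTC-6).
Beatriz in UTC: 09:10-10:05, 13:50-14:25, 15:05-16:30 (add 8h to convert from UTC-8).
Ines in UTC: 09:10-11:10, 11:45-12:20, 13:05-15:05 (add 6h to convert from UTC-6).
Noa in UTC: 09:10-09:55, 15:15-16:40 (add 1h to convert from UTC-1).
Arjun in UTC: 09:05-09:35, 11:05-12:05, 13:25-14:15, 15:55-16:40 (add 6h to convert from UTC-6).
Ben, Maria, and Ines can make the full 09:25-10:25 slot — that's 3.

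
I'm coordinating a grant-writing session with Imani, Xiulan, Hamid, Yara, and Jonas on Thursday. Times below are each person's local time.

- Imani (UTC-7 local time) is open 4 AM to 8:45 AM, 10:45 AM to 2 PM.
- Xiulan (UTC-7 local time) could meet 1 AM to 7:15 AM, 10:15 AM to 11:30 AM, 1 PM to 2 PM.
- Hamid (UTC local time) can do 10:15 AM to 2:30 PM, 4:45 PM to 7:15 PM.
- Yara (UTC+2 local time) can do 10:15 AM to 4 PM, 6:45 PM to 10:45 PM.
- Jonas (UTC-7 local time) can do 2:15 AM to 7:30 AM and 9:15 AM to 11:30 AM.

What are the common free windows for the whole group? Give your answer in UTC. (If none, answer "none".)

Imani in UTC: 11:00-15:45, 17:45-21:00 (add 7h to convert from UTC-7).
Xiulan in UTC: 08:00-14:15, 17:15-18:30, 20:00-21:00 (add 7h to convert from UTC-7).
Hamid in UTC: 10:15-14:30, 16:45-19:15.
Yara in UTC: 08:15-14:00, 16:45-20:45 (subtract 2h to convert from UTC+2).
Jonas in UTC: 09:15-14:30, 16:15-18:30 (add 7h to convert from UTC-7).
Imani ∩ Xiulan: 11:00-14:15, 17:45-18:30, 20:00-21:00.
Imani ∩ Xiulan ∩ Hamid: 11:00-14:15, 17:45-18:30.
Imani ∩ Xiulan ∩ Hamid ∩ Yara: 11:00-14:00, 17:45-18:30.
Imani ∩ Xiulan ∩ Hamid ∩ Yara ∩ Jonas: 11:00-14:00, 17:45-18:30.

11:00-14:00, 17:45-18:30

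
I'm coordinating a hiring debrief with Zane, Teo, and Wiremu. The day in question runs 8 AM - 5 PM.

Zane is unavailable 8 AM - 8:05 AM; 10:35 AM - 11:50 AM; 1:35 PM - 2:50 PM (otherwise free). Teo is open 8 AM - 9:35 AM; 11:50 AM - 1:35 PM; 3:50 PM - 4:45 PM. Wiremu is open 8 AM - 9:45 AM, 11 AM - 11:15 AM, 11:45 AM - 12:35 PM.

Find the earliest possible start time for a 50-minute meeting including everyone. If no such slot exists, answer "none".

Zane free: 08:05-10:35, 11:50-13:35, 14:50-17:00 (invert busy blocks within the working day).
Teo free: 08:00-09:35, 11:50-13:35, 15:50-16:45.
Wiremu free: 08:00-09:45, 11:00-11:15, 11:45-12:35.
Zane ∩ Teo: 08:05-09:35, 11:50-13:35, 15:50-16:45.
Zane ∩ Teo ∩ Wiremu: 08:05-09:35, 11:50-12:35.
The first common window of at least 50 minutes is 08:05-09:35, so the earliest start is 08:05.

08:05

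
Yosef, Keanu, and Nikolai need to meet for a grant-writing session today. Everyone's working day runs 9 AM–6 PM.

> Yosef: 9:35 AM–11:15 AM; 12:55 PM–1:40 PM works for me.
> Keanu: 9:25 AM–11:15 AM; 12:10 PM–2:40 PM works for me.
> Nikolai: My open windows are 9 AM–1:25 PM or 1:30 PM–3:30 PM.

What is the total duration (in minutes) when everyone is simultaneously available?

140

Yosef ∩ Keanu: 09:35-11:15, 12:55-13:40.
Yosef ∩ Keanu ∩ Nikolai: 09:35-11:15, 12:55-13:25, 13:30-13:40.
Summing the common windows: 100 + 30 + 10 = 140 minutes.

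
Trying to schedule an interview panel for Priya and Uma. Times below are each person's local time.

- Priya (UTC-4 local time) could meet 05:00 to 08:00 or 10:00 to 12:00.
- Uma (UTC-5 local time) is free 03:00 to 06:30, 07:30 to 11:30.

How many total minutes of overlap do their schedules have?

Priya in UTC: 09:00-12:00, 14:00-16:00 (add 4h to convert from UTC-4).
Uma in UTC: 08:00-11:30, 12:30-16:30 (add 5h to convert from UTC-5).
Priya ∩ Uma: 09:00-11:30, 14:00-16:00.
So the common availability across everyone is 09:00-11:30, 14:00-16:00.
Summing the common windows: 150 + 120 = 270 minutes.

270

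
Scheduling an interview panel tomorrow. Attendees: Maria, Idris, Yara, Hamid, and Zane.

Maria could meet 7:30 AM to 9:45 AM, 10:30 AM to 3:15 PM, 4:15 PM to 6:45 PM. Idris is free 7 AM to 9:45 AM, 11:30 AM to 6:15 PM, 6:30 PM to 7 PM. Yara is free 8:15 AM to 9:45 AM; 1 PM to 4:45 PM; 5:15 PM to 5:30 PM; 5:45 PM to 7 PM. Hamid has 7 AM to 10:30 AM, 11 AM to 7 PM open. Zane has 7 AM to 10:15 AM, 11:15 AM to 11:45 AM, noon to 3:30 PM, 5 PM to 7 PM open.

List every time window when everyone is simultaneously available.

08:15-09:45, 13:00-15:15, 17:15-17:30, 17:45-18:15, 18:30-18:45

Maria ∩ Idris: 07:30-09:45, 11:30-15:15, 16:15-18:15, 18:30-18:45.
Maria ∩ Idris ∩ Yara: 08:15-09:45, 13:00-15:15, 16:15-16:45, 17:15-17:30, 17:45-18:15, 18:30-18:45.
Maria ∩ Idris ∩ Yara ∩ Hamid: 08:15-09:45, 13:00-15:15, 16:15-16:45, 17:15-17:30, 17:45-18:15, 18:30-18:45.
Maria ∩ Idris ∩ Yara ∩ Hamid ∩ Zane: 08:15-09:45, 13:00-15:15, 17:15-17:30, 17:45-18:15, 18:30-18:45.
So the common availability across everyone is 08:15-09:45, 13:00-15:15, 17:15-17:30, 17:45-18:15, 18:30-18:45.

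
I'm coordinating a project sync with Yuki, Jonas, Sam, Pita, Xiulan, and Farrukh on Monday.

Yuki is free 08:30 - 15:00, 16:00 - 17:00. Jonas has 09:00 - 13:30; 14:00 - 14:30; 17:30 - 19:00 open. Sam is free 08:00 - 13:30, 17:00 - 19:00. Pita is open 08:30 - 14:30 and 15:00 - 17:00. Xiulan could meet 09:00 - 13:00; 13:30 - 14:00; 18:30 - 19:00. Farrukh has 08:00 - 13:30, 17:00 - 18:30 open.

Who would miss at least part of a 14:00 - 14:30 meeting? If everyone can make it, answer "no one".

Yuki: free for 14:00-14:30. Jonas: free for 14:00-14:30. Sam: not fully free for 14:00-14:30. Pita: free for 14:00-14:30. Xiulan: not fully free for 14:00-14:30. Farrukh: not fully free for 14:00-14:30.

Farrukh, Sam, Xiulan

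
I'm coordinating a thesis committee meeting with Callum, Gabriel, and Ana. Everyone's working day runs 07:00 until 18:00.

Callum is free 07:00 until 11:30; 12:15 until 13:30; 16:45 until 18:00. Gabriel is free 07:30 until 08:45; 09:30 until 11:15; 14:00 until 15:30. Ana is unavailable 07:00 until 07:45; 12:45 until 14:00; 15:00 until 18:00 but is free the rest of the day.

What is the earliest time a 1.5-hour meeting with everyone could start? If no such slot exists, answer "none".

Callum free: 07:00-11:30, 12:15-13:30, 16:45-18:00.
Gabriel free: 07:30-08:45, 09:30-11:15, 14:00-15:30.
Ana free: 07:45-12:45, 14:00-15:00 (invert busy blocks within the working day).
Callum ∩ Gabriel: 07:30-08:45, 09:30-11:15.
Callum ∩ Gabriel ∩ Ana: 07:45-08:45, 09:30-11:15.
So the common availability across everyone is 07:45-08:45, 09:30-11:15.
The first common window of at least 90 minutes is 09:30-11:15, so the earliest start is 09:30.

09:30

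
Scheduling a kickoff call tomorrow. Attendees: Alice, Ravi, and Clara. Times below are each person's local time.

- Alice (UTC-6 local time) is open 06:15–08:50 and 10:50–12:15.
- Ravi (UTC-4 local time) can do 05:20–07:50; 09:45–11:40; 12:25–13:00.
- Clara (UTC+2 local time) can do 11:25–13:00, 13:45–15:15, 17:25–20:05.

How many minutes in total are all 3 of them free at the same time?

10

Alice in UTC: 12:15-14:50, 16:50-18:15 (add 6h to convert from UTC-6).
Ravi in UTC: 09:20-11:50, 13:45-15:40, 16:25-17:00 (add 4h to convert from UTC-4).
Clara in UTC: 09:25-11:00, 11:45-13:15, 15:25-18:05 (subtract 2h to convert from UTC+2).
Alice ∩ Ravi: 13:45-14:50, 16:50-17:00.
Alice ∩ Ravi ∩ Clara: 16:50-17:00.
That's a single block of 10 minutes.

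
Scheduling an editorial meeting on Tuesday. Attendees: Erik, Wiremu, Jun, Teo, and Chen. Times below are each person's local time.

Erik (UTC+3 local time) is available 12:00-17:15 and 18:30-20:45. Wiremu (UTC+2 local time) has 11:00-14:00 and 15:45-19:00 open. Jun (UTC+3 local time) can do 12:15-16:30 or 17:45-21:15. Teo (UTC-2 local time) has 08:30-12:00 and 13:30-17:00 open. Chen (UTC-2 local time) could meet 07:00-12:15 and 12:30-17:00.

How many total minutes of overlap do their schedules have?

Erik in UTC: 09:00-14:15, 15:30-17:45 (subtract 3h to convert from UTC+3).
Wiremu in UTC: 09:00-12:00, 13:45-17:00 (subtract 2h to convert from UTC+2).
Jun in UTC: 09:15-13:30, 14:45-18:15 (subtract 3h to convert from UTC+3).
Teo in UTC: 10:30-14:00, 15:30-19:00 (add 2h to convert from UTC-2).
Chen in UTC: 09:00-14:15, 14:30-19:00 (add 2h to convert from UTC-2).
Erik ∩ Wiremu: 09:00-12:00, 13:45-14:15, 15:30-17:00.
Erik ∩ Wiremu ∩ Jun: 09:15-12:00, 15:30-17:00.
Erik ∩ Wiremu ∩ Jun ∩ Teo: 10:30-12:00, 15:30-17:00.
Erik ∩ Wiremu ∩ Jun ∩ Teo ∩ Chen: 10:30-12:00, 15:30-17:00.
Summing the common windows: 90 + 90 = 180 minutes.

180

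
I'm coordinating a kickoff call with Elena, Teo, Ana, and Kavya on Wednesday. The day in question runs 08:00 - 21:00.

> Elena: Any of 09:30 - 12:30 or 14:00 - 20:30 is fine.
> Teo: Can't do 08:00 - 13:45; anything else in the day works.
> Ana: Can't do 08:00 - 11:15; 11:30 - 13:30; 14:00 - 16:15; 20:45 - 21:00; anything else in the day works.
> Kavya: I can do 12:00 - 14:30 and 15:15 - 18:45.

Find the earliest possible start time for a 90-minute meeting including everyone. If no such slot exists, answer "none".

16:15

Elena free: 09:30-12:30, 14:00-20:30.
Teo free: 13:45-21:00 (invert busy blocks within the working day).
Ana free: 11:15-11:30, 13:30-14:00, 16:15-20:45 (invert busy blocks within the working day).
Kavya free: 12:00-14:30, 15:15-18:45.
Elena ∩ Teo: 14:00-20:30.
Elena ∩ Teo ∩ Ana: 16:15-20:30.
Elena ∩ Teo ∩ Ana ∩ Kavya: 16:15-18:45.
The first common window of at least 90 minutes is 16:15-18:45, so the earliest start is 16:15.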